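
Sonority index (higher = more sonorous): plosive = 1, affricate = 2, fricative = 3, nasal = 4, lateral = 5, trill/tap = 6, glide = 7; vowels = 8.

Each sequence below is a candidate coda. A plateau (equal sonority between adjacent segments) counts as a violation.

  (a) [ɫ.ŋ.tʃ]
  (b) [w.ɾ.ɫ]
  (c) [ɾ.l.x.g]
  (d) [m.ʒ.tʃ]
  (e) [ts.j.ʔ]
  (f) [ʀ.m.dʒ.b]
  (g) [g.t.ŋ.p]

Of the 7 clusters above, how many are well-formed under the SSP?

(a) sonority 5-4-2: well-formed.
(b) sonority 7-6-5: well-formed.
(c) sonority 6-5-3-1: well-formed.
(d) sonority 4-3-2: well-formed.
(e) sonority 2-7-1: ill-formed.
(f) sonority 6-4-2-1: well-formed.
(g) sonority 1-1-4-1: ill-formed.

5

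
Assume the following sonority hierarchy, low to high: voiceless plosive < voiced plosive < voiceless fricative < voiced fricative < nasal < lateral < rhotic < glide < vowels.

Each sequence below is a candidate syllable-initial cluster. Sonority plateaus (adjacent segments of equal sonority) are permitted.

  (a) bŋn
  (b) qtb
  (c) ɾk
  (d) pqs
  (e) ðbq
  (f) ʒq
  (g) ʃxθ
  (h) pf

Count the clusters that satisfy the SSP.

(a) sonority 2-5-5: well-formed.
(b) sonority 1-1-2: well-formed.
(c) sonority 7-1: ill-formed.
(d) sonority 1-1-3: well-formed.
(e) sonority 4-2-1: ill-formed.
(f) sonority 4-1: ill-formed.
(g) sonority 3-3-3: well-formed.
(h) sonority 1-3: well-formed.

5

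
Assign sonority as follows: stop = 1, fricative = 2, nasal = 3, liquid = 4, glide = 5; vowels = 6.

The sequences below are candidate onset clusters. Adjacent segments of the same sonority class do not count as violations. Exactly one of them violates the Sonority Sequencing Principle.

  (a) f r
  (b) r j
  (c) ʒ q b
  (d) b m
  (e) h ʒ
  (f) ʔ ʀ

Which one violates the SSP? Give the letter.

(a) 2-4 → obeys
(b) 4-5 → obeys
(c) 2-1-1 → violates
(d) 1-3 → obeys
(e) 2-2 → obeys
(f) 1-4 → obeys

c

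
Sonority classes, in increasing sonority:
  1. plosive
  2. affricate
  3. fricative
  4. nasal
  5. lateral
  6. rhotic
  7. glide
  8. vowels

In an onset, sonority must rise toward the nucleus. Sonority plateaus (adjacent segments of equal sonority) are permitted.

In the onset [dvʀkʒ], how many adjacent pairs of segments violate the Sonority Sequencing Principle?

/d/: plosive = 1.
/v/: fricative = 3.
/ʀ/: rhotic = 6.
/k/: plosive = 1.
/ʒ/: fricative = 3.
/d/→/v/: 1→3 (rises) — ok.
/v/→/ʀ/: 3→6 (rises) — ok.
/ʀ/→/k/: 6→1 (does not rise) — violation.
/k/→/ʒ/: 1→3 (rises) — ok.

1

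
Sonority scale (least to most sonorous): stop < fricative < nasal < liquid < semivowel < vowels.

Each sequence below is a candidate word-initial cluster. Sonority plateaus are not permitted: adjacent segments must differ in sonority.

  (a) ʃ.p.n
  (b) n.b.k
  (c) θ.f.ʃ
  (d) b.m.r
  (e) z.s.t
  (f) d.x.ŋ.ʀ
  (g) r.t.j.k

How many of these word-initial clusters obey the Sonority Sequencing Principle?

(a) 2-1-3 → violates
(b) 3-1-1 → violates
(c) 2-2-2 → violates
(d) 1-3-4 → obeys
(e) 2-2-1 → violates
(f) 1-2-3-4 → obeys
(g) 4-1-5-1 → violates

2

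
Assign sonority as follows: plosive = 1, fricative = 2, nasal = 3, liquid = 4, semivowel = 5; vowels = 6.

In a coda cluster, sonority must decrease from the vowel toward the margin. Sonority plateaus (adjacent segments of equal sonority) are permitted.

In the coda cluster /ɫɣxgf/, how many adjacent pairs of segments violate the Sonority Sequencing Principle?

1

/ɫ/: liquid = 4.
/ɣ/: fricative = 2.
/x/: fricative = 2.
/g/: plosive = 1.
/f/: fricative = 2.
/ɫ/→/ɣ/: 4→2 (falls) — ok.
/ɣ/→/x/: 2→2 (plateau, allowed) — ok.
/x/→/g/: 2→1 (falls) — ok.
/g/→/f/: 1→2 (does not fall) — violation.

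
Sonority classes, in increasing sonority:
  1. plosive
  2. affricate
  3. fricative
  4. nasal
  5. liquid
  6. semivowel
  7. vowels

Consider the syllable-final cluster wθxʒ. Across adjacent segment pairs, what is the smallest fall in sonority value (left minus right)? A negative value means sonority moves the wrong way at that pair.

0

/w/ is a semivowel (sonority 6).
/θ/ is a fricative (sonority 3).
/x/ is a fricative (sonority 3).
/ʒ/ is a fricative (sonority 3).
/w/→/θ/: change +3.
/θ/→/x/: change +0.
/x/→/ʒ/: change +0.
Minimum = 0.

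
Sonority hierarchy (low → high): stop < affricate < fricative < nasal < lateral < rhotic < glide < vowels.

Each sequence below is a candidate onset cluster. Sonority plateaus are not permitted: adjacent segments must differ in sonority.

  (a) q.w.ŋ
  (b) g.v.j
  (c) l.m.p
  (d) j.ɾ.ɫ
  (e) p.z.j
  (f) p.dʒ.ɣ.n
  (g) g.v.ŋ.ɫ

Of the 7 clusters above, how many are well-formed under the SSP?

(a) q.w.ŋ: profile 1-7-4 — violates.
(b) g.v.j: profile 1-3-7 — obeys.
(c) l.m.p: profile 5-4-1 — violates.
(d) j.ɾ.ɫ: profile 7-6-5 — violates.
(e) p.z.j: profile 1-3-7 — obeys.
(f) p.dʒ.ɣ.n: profile 1-2-3-4 — obeys.
(g) g.v.ŋ.ɫ: profile 1-3-4-5 — obeys.

4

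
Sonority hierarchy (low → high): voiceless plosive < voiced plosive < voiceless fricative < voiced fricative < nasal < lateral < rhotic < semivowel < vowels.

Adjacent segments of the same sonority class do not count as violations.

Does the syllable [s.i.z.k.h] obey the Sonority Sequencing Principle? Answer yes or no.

no

Onset: /s/ is a voiceless fricative (sonority 3); then the nucleus /i/ (sonority 9).
Onset profile 3-9 — rises to the nucleus.
Coda: /z/ is a voiced fricative (sonority 4), /k/ is a voiceless plosive (sonority 1), /h/ is a voiceless fricative (sonority 3).
Coda profile 9-4-1-3 — does not fall throughout.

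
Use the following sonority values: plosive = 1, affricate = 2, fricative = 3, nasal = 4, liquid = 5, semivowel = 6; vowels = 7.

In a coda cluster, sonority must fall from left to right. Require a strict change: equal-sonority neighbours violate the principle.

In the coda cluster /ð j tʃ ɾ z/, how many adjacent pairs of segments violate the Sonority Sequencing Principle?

/ð/ — fricative, sonority 3.
/j/ — semivowel, sonority 6.
/tʃ/ — affricate, sonority 2.
/ɾ/ — liquid, sonority 5.
/z/ — fricative, sonority 3.
/ð/→/j/: 3→6 (does not fall) — violation.
/j/→/tʃ/: 6→2 (falls) — ok.
/tʃ/→/ɾ/: 2→5 (does not fall) — violation.
/ɾ/→/z/: 5→3 (falls) — ok.

2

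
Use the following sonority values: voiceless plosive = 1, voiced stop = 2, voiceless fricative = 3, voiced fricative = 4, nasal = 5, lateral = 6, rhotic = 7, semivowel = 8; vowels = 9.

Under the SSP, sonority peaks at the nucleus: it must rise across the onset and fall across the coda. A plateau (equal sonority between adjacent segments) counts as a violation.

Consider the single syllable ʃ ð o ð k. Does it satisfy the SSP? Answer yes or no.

yes

Onset: /ʃ/ is a voiceless fricative (sonority 3), /ð/ is a voiced fricative (sonority 4); then the nucleus /o/ (sonority 9).
Onset profile 3-4-9 — rises to the nucleus.
Coda: /ð/ is a voiced fricative (sonority 4), /k/ is a voiceless plosive (sonority 1).
Coda profile 9-4-1 — falls from the nucleus.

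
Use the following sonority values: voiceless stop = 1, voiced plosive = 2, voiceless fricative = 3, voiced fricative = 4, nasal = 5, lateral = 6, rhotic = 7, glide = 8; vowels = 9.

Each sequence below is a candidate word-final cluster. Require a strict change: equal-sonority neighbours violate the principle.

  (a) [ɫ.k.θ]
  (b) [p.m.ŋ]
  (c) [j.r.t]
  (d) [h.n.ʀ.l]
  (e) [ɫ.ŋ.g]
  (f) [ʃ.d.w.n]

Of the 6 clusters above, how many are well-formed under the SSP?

(a) [ɫ.k.θ]: profile 6-1-3 — violates.
(b) [p.m.ŋ]: profile 1-5-5 — violates.
(c) [j.r.t]: profile 8-7-1 — obeys.
(d) [h.n.ʀ.l]: profile 3-5-7-6 — violates.
(e) [ɫ.ŋ.g]: profile 6-5-2 — obeys.
(f) [ʃ.d.w.n]: profile 3-2-8-5 — violates.

2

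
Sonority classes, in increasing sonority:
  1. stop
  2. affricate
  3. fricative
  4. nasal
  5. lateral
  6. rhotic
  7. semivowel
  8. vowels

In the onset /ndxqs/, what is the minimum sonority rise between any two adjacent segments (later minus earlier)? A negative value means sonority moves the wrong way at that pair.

/n/ — nasal, sonority 4.
/d/ — stop, sonority 1.
/x/ — fricative, sonority 3.
/q/ — stop, sonority 1.
/s/ — fricative, sonority 3.
/n/→/d/: change -3.
/d/→/x/: change +2.
/x/→/q/: change -2.
/q/→/s/: change +2.
Minimum = -3.

-3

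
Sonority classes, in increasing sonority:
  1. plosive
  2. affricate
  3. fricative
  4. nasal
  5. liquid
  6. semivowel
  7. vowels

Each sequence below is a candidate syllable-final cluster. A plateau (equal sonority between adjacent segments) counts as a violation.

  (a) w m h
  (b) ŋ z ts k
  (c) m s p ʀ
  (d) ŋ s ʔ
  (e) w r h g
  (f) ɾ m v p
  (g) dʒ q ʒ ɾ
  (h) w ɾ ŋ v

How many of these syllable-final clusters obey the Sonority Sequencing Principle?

(a) w m h: profile 6-4-3 — obeys.
(b) ŋ z ts k: profile 4-3-2-1 — obeys.
(c) m s p ʀ: profile 4-3-1-5 — violates.
(d) ŋ s ʔ: profile 4-3-1 — obeys.
(e) w r h g: profile 6-5-3-1 — obeys.
(f) ɾ m v p: profile 5-4-3-1 — obeys.
(g) dʒ q ʒ ɾ: profile 2-1-3-5 — violates.
(h) w ɾ ŋ v: profile 6-5-4-3 — obeys.

6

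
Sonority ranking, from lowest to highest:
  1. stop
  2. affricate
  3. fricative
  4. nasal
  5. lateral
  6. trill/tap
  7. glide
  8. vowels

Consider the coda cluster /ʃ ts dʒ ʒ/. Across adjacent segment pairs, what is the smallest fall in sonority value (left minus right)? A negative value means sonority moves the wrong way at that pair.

-1

/ʃ/ is a fricative (sonority 3).
/ts/ is an affricate (sonority 2).
/dʒ/ is an affricate (sonority 2).
/ʒ/ is a fricative (sonority 3).
/ʃ/→/ts/: change +1.
/ts/→/dʒ/: change +0.
/dʒ/→/ʒ/: change -1.
Minimum = -1.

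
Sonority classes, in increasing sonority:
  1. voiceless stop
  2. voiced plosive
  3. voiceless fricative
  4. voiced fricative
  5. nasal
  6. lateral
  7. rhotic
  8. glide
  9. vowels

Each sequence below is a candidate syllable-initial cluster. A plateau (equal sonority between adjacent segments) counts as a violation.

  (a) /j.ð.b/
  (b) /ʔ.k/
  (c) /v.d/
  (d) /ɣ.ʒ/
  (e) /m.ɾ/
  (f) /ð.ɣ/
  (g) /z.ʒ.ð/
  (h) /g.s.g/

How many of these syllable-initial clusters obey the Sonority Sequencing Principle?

(a) /j.ð.b/: profile 8-4-2 — violates.
(b) /ʔ.k/: profile 1-1 — violates.
(c) /v.d/: profile 4-2 — violates.
(d) /ɣ.ʒ/: profile 4-4 — violates.
(e) /m.ɾ/: profile 5-7 — obeys.
(f) /ð.ɣ/: profile 4-4 — violates.
(g) /z.ʒ.ð/: profile 4-4-4 — violates.
(h) /g.s.g/: profile 2-3-2 — violates.

1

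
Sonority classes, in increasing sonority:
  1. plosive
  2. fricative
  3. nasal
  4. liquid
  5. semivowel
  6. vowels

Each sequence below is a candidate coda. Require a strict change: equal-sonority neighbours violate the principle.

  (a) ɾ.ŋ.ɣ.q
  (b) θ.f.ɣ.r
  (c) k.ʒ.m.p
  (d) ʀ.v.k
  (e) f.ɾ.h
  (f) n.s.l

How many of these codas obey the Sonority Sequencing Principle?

(a) sonority 4-3-2-1: well-formed.
(b) sonority 2-2-2-4: ill-formed.
(c) sonority 1-2-3-1: ill-formed.
(d) sonority 4-2-1: well-formed.
(e) sonority 2-4-2: ill-formed.
(f) sonority 3-2-4: ill-formed.

2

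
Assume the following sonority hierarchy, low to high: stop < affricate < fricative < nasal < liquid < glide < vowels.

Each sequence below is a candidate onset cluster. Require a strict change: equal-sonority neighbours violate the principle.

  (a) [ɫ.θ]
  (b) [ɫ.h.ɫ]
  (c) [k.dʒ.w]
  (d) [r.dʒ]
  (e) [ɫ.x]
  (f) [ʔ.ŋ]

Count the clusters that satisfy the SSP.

2

(a) 5-3 → violates
(b) 5-3-5 → violates
(c) 1-2-6 → obeys
(d) 5-2 → violates
(e) 5-3 → violates
(f) 1-4 → obeys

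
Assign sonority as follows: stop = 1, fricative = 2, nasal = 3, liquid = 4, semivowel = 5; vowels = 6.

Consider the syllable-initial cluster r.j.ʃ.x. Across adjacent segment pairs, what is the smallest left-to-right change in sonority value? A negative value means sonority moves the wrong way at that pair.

/r/: liquid = 4.
/j/: semivowel = 5.
/ʃ/: fricative = 2.
/x/: fricative = 2.
/r/→/j/: change +1.
/j/→/ʃ/: change -3.
/ʃ/→/x/: change +0.
Minimum = -3.

-3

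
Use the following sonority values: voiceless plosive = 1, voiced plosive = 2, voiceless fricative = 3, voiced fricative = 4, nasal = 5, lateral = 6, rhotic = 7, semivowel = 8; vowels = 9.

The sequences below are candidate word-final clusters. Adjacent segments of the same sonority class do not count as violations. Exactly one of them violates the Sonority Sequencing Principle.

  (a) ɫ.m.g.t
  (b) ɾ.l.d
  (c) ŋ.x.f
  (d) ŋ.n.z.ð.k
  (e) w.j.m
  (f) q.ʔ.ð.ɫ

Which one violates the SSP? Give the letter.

(a) ɫ.m.g.t: profile 6-5-2-1 — obeys.
(b) ɾ.l.d: profile 7-6-2 — obeys.
(c) ŋ.x.f: profile 5-3-3 — obeys.
(d) ŋ.n.z.ð.k: profile 5-5-4-4-1 — obeys.
(e) w.j.m: profile 8-8-5 — obeys.
(f) q.ʔ.ð.ɫ: profile 1-1-4-6 — violates.

f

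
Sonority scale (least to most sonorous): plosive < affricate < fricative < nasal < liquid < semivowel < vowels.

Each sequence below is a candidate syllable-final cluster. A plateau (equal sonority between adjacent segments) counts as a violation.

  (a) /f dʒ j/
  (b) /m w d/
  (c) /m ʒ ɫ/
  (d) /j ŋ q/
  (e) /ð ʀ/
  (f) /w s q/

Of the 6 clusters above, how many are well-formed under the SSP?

2

(a) 3-2-6 → violates
(b) 4-6-1 → violates
(c) 4-3-5 → violates
(d) 6-4-1 → obeys
(e) 3-5 → violates
(f) 6-3-1 → obeys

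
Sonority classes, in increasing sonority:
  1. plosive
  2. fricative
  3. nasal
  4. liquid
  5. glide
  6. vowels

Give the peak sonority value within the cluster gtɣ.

2

/g/: plosive = 1.
/t/: plosive = 1.
/ɣ/: fricative = 2.
The maximum is 2.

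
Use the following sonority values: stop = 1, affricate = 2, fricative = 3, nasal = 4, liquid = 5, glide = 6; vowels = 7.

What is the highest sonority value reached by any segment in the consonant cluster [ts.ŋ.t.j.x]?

/ts/ — affricate, sonority 2.
/ŋ/ — nasal, sonority 4.
/t/ — stop, sonority 1.
/j/ — glide, sonority 6.
/x/ — fricative, sonority 3.
The maximum is 6.

6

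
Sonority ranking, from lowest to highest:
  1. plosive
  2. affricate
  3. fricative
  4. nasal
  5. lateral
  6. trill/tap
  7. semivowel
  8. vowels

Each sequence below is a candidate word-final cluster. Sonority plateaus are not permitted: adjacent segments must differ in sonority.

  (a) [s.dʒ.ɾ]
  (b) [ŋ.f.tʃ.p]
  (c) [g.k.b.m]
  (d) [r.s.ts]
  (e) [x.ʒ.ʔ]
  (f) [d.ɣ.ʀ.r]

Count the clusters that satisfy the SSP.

2

(a) [s.dʒ.ɾ]: profile 3-2-6 — violates.
(b) [ŋ.f.tʃ.p]: profile 4-3-2-1 — obeys.
(c) [g.k.b.m]: profile 1-1-1-4 — violates.
(d) [r.s.ts]: profile 6-3-2 — obeys.
(e) [x.ʒ.ʔ]: profile 3-3-1 — violates.
(f) [d.ɣ.ʀ.r]: profile 1-3-6-6 — violates.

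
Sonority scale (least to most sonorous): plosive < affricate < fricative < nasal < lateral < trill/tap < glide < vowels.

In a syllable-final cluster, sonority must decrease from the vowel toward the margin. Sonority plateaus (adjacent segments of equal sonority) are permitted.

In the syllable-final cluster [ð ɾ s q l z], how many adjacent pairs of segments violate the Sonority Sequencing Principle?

2

/ð/ is a fricative (sonority 3).
/ɾ/ is a trill/tap (sonority 6).
/s/ is a fricative (sonority 3).
/q/ is a plosive (sonority 1).
/l/ is a lateral (sonority 5).
/z/ is a fricative (sonority 3).
/ð/→/ɾ/: 3→6 (does not fall) — violation.
/ɾ/→/s/: 6→3 (falls) — ok.
/s/→/q/: 3→1 (falls) — ok.
/q/→/l/: 1→5 (does not fall) — violation.
/l/→/z/: 5→3 (falls) — ok.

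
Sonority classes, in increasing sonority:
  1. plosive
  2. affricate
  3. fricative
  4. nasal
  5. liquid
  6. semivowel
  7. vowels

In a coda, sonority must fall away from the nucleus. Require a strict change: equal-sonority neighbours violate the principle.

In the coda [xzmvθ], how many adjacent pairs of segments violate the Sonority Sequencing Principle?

/x/: fricative = 3.
/z/: fricative = 3.
/m/: nasal = 4.
/v/: fricative = 3.
/θ/: fricative = 3.
/x/→/z/: 3→3 (plateau) — violation.
/z/→/m/: 3→4 (does not fall) — violation.
/m/→/v/: 4→3 (falls) — ok.
/v/→/θ/: 3→3 (plateau) — violation.

3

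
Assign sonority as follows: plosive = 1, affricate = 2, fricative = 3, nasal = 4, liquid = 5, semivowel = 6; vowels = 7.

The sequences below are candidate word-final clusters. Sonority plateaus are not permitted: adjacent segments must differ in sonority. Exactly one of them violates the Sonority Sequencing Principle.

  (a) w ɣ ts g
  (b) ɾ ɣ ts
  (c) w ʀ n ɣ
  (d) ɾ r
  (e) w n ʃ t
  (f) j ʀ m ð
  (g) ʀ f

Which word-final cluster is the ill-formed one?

(a) sonority 6-3-2-1: well-formed.
(b) sonority 5-3-2: well-formed.
(c) sonority 6-5-4-3: well-formed.
(d) sonority 5-5: ill-formed.
(e) sonority 6-4-3-1: well-formed.
(f) sonority 6-5-4-3: well-formed.
(g) sonority 5-3: well-formed.

d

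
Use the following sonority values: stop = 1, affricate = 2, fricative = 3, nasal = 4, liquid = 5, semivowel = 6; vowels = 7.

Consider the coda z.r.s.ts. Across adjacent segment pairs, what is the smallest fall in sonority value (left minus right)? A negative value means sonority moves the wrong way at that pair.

/z/: fricative = 3.
/r/: liquid = 5.
/s/: fricative = 3.
/ts/: affricate = 2.
/z/→/r/: change -2.
/r/→/s/: change +2.
/s/→/ts/: change +1.
Minimum = -2.

-2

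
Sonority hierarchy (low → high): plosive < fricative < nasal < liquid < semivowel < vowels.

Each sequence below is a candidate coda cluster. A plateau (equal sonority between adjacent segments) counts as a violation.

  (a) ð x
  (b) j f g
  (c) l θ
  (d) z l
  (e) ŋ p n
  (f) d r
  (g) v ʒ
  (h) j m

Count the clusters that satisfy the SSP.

(a) ð x: profile 2-2 — violates.
(b) j f g: profile 5-2-1 — obeys.
(c) l θ: profile 4-2 — obeys.
(d) z l: profile 2-4 — violates.
(e) ŋ p n: profile 3-1-3 — violates.
(f) d r: profile 1-4 — violates.
(g) v ʒ: profile 2-2 — violates.
(h) j m: profile 5-3 — obeys.

3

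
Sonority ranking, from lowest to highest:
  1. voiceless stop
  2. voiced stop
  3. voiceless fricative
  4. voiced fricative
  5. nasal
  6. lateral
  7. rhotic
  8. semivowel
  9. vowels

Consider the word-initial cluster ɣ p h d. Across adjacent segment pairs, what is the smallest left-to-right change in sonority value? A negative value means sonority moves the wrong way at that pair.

/ɣ/: voiced fricative = 4.
/p/: voiceless stop = 1.
/h/: voiceless fricative = 3.
/d/: voiced stop = 2.
/ɣ/→/p/: change -3.
/p/→/h/: change +2.
/h/→/d/: change -1.
Minimum = -3.

-3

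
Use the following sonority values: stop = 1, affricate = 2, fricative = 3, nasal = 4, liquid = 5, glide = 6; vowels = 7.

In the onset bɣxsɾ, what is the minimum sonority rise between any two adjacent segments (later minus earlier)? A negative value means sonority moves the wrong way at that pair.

/b/: stop = 1.
/ɣ/: fricative = 3.
/x/: fricative = 3.
/s/: fricative = 3.
/ɾ/: liquid = 5.
/b/→/ɣ/: change +2.
/ɣ/→/x/: change +0.
/x/→/s/: change +0.
/s/→/ɾ/: change +2.
Minimum = 0.

0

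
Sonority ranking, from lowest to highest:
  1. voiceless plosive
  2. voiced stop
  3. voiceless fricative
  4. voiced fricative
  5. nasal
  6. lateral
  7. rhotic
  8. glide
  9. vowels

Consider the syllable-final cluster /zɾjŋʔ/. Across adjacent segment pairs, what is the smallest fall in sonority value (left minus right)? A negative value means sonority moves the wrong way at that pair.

/z/ — voiced fricative, sonority 4.
/ɾ/ — rhotic, sonority 7.
/j/ — glide, sonority 8.
/ŋ/ — nasal, sonority 5.
/ʔ/ — voiceless plosive, sonority 1.
/z/→/ɾ/: change -3.
/ɾ/→/j/: change -1.
/j/→/ŋ/: change +3.
/ŋ/→/ʔ/: change +4.
Minimum = -3.

-3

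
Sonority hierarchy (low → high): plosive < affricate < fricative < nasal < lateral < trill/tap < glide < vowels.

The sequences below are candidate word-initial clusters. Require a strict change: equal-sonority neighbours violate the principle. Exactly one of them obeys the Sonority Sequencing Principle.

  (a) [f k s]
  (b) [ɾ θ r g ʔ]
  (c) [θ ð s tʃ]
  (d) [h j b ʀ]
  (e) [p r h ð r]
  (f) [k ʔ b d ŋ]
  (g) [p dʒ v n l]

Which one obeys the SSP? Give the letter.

g

(a) sonority 3-1-3: ill-formed.
(b) sonority 6-3-6-1-1: ill-formed.
(c) sonority 3-3-3-2: ill-formed.
(d) sonority 3-7-1-6: ill-formed.
(e) sonority 1-6-3-3-6: ill-formed.
(f) sonority 1-1-1-1-4: ill-formed.
(g) sonority 1-2-3-4-5: well-formed.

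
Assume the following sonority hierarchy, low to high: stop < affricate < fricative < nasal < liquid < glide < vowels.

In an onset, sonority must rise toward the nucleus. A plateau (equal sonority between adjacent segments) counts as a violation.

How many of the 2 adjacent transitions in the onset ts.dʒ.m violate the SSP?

1

/ts/ — affricate, sonority 2.
/dʒ/ — affricate, sonority 2.
/m/ — nasal, sonority 4.
/ts/→/dʒ/: 2→2 (plateau) — violation.
/dʒ/→/m/: 2→4 (rises) — ok.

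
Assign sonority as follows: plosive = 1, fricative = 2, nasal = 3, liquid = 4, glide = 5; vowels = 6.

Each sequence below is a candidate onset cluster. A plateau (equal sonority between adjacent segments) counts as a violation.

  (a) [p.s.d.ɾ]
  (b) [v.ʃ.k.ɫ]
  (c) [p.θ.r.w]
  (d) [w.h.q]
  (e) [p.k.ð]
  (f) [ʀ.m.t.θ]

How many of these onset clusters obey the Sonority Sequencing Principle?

1

(a) 1-2-1-4 → violates
(b) 2-2-1-4 → violates
(c) 1-2-4-5 → obeys
(d) 5-2-1 → violates
(e) 1-1-2 → violates
(f) 4-3-1-2 → violates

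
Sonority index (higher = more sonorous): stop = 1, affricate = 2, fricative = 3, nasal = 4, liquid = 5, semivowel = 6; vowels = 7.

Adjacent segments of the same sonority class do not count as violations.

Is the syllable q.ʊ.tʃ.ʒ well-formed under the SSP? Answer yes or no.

Onset: /q/ is a stop (sonority 1); then the nucleus /ʊ/ (sonority 7).
Onset profile 1-7 — rises to the nucleus.
Coda: /tʃ/ is an affricate (sonority 2), /ʒ/ is a fricative (sonority 3).
Coda profile 7-2-3 — does not fall throughout.

no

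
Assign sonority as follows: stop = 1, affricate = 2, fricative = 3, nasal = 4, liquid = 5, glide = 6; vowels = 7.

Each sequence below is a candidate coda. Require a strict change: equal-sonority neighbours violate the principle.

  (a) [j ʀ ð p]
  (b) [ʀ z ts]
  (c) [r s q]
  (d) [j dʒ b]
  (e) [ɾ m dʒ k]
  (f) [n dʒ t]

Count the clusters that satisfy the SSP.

(a) sonority 6-5-3-1: well-formed.
(b) sonority 5-3-2: well-formed.
(c) sonority 5-3-1: well-formed.
(d) sonority 6-2-1: well-formed.
(e) sonority 5-4-2-1: well-formed.
(f) sonority 4-2-1: well-formed.

6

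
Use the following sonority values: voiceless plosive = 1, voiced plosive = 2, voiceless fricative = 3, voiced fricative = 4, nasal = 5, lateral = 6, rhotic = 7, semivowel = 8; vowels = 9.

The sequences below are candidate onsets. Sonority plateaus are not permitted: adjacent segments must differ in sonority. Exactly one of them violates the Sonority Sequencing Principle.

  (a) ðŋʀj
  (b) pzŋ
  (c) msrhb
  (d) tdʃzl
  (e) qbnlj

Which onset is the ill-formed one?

c

(a) ðŋʀj: profile 4-5-7-8 — obeys.
(b) pzŋ: profile 1-4-5 — obeys.
(c) msrhb: profile 5-3-7-3-2 — violates.
(d) tdʃzl: profile 1-2-3-4-6 — obeys.
(e) qbnlj: profile 1-2-5-6-8 — obeys.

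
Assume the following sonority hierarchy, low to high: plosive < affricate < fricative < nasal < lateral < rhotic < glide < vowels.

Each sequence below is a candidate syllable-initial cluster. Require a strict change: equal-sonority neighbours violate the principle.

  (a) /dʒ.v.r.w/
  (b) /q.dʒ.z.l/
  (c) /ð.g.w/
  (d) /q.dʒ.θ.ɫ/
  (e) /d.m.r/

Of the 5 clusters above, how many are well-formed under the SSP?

4

(a) 2-3-6-7 → obeys
(b) 1-2-3-5 → obeys
(c) 3-1-7 → violates
(d) 1-2-3-5 → obeys
(e) 1-4-6 → obeys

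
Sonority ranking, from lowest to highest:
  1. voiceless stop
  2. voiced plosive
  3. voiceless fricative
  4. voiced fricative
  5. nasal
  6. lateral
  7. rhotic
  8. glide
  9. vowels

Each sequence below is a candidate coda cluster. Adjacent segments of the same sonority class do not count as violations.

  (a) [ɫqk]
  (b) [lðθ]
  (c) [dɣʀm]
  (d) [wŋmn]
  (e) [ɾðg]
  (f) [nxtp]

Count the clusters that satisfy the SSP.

5

(a) 6-1-1 → obeys
(b) 6-4-3 → obeys
(c) 2-4-7-5 → violates
(d) 8-5-5-5 → obeys
(e) 7-4-2 → obeys
(f) 5-3-1-1 → obeys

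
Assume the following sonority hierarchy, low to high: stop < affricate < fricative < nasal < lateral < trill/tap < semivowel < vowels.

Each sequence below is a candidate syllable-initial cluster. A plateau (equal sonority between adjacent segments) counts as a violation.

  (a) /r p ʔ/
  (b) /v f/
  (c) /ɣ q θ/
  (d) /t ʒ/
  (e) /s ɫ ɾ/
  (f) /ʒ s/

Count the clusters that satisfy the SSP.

(a) 6-1-1 → violates
(b) 3-3 → violates
(c) 3-1-3 → violates
(d) 1-3 → obeys
(e) 3-5-6 → obeys
(f) 3-3 → violates

2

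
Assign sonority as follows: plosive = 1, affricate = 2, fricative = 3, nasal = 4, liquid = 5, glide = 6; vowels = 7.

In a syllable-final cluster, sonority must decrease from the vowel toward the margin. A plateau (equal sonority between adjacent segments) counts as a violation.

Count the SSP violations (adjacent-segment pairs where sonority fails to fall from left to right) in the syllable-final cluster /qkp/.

/q/ is a plosive (sonority 1).
/k/ is a plosive (sonority 1).
/p/ is a plosive (sonority 1).
/q/→/k/: 1→1 (plateau) — violation.
/k/→/p/: 1→1 (plateau) — violation.

2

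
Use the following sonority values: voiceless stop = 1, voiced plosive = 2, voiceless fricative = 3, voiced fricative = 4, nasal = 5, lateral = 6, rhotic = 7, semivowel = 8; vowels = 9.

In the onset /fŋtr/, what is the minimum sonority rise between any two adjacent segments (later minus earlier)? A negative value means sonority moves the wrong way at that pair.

-4

/f/: voiceless fricative = 3.
/ŋ/: nasal = 5.
/t/: voiceless stop = 1.
/r/: rhotic = 7.
/f/→/ŋ/: change +2.
/ŋ/→/t/: change -4.
/t/→/r/: change +6.
Minimum = -4.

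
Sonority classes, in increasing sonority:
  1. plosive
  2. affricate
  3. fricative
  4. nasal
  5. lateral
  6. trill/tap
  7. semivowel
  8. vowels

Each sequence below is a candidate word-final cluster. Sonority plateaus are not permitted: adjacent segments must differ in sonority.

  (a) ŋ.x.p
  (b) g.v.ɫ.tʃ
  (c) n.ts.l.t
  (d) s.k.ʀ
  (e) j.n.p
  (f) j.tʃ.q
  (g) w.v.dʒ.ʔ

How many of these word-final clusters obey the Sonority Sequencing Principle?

4

(a) ŋ.x.p: profile 4-3-1 — obeys.
(b) g.v.ɫ.tʃ: profile 1-3-5-2 — violates.
(c) n.ts.l.t: profile 4-2-5-1 — violates.
(d) s.k.ʀ: profile 3-1-6 — violates.
(e) j.n.p: profile 7-4-1 — obeys.
(f) j.tʃ.q: profile 7-2-1 — obeys.
(g) w.v.dʒ.ʔ: profile 7-3-2-1 — obeys.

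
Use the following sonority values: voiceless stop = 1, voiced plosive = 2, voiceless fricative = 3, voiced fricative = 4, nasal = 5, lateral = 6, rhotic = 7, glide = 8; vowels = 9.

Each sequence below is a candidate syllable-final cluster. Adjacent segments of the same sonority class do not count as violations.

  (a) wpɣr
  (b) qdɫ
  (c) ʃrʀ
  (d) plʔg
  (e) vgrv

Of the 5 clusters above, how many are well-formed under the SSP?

(a) wpɣr: profile 8-1-4-7 — violates.
(b) qdɫ: profile 1-2-6 — violates.
(c) ʃrʀ: profile 3-7-7 — violates.
(d) plʔg: profile 1-6-1-2 — violates.
(e) vgrv: profile 4-2-7-4 — violates.

0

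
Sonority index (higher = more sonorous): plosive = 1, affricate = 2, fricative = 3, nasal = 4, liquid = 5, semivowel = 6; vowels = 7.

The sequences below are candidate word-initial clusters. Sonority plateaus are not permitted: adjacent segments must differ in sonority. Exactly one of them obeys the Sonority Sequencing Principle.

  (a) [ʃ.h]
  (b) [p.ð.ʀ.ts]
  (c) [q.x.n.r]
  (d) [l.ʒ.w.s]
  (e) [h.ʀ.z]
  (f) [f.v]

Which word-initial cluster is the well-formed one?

c

(a) [ʃ.h]: profile 3-3 — violates.
(b) [p.ð.ʀ.ts]: profile 1-3-5-2 — violates.
(c) [q.x.n.r]: profile 1-3-4-5 — obeys.
(d) [l.ʒ.w.s]: profile 5-3-6-3 — violates.
(e) [h.ʀ.z]: profile 3-5-3 — violates.
(f) [f.v]: profile 3-3 — violates.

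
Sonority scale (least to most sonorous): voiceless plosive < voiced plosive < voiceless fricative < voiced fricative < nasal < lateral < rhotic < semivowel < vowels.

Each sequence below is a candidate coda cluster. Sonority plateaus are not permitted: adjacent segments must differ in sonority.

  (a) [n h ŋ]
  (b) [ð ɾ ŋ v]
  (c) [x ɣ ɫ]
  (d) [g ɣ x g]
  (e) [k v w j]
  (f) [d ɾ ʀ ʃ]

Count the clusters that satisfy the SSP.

0

(a) [n h ŋ]: profile 5-3-5 — violates.
(b) [ð ɾ ŋ v]: profile 4-7-5-4 — violates.
(c) [x ɣ ɫ]: profile 3-4-6 — violates.
(d) [g ɣ x g]: profile 2-4-3-2 — violates.
(e) [k v w j]: profile 1-4-8-8 — violates.
(f) [d ɾ ʀ ʃ]: profile 2-7-7-3 — violates.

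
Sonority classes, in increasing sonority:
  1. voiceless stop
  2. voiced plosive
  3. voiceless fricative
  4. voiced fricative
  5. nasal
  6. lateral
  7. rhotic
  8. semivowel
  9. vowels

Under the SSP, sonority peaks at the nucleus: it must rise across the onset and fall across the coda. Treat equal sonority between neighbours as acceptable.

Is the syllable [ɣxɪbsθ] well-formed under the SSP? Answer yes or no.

Onset: /ɣ/ is a voiced fricative (sonority 4), /x/ is a voiceless fricative (sonority 3); then the nucleus /ɪ/ (sonority 9).
Onset profile 4-3-9 — does not rise throughout.
Coda: /b/ is a voiced plosive (sonority 2), /s/ is a voiceless fricative (sonority 3), /θ/ is a voiceless fricative (sonority 3).
Coda profile 9-2-3-3 — does not fall throughout.

no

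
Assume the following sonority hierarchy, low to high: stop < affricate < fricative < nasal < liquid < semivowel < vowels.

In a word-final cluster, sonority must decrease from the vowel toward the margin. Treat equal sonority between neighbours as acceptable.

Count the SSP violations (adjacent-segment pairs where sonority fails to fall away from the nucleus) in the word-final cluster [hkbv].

1

/h/ is a fricative (sonority 3).
/k/ is a stop (sonority 1).
/b/ is a stop (sonority 1).
/v/ is a fricative (sonority 3).
/h/→/k/: 3→1 (falls) — ok.
/k/→/b/: 1→1 (plateau, allowed) — ok.
/b/→/v/: 1→3 (does not fall) — violation.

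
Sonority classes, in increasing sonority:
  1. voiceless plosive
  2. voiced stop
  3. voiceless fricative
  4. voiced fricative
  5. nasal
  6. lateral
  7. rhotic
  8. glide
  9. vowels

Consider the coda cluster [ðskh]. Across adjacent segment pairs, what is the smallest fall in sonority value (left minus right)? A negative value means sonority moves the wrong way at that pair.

/ð/: voiced fricative = 4.
/s/: voiceless fricative = 3.
/k/: voiceless plosive = 1.
/h/: voiceless fricative = 3.
/ð/→/s/: change +1.
/s/→/k/: change +2.
/k/→/h/: change -2.
Minimum = -2.

-2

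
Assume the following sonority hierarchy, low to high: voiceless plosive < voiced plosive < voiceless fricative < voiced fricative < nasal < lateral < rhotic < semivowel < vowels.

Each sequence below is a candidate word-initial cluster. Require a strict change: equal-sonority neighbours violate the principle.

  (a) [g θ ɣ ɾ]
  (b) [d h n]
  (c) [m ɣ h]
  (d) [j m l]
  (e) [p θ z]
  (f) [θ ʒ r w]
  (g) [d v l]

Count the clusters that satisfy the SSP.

(a) [g θ ɣ ɾ]: profile 2-3-4-7 — obeys.
(b) [d h n]: profile 2-3-5 — obeys.
(c) [m ɣ h]: profile 5-4-3 — violates.
(d) [j m l]: profile 8-5-6 — violates.
(e) [p θ z]: profile 1-3-4 — obeys.
(f) [θ ʒ r w]: profile 3-4-7-8 — obeys.
(g) [d v l]: profile 2-4-6 — obeys.

5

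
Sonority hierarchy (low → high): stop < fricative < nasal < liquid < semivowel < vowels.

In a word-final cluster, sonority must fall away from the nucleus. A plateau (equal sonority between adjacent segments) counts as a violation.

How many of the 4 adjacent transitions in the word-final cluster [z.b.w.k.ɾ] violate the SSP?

/z/ — fricative, sonority 2.
/b/ — stop, sonority 1.
/w/ — semivowel, sonority 5.
/k/ — stop, sonority 1.
/ɾ/ — liquid, sonority 4.
/z/→/b/: 2→1 (falls) — ok.
/b/→/w/: 1→5 (does not fall) — violation.
/w/→/k/: 5→1 (falls) — ok.
/k/→/ɾ/: 1→4 (does not fall) — violation.

2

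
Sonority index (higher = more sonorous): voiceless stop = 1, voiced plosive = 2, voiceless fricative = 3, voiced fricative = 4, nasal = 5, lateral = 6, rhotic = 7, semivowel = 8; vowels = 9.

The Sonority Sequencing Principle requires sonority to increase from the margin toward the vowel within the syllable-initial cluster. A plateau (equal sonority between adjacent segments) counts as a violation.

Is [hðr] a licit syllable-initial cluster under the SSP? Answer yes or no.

yes

/h/ — voiceless fricative, sonority 3.
/ð/ — voiced fricative, sonority 4.
/r/ — rhotic, sonority 7.
The profile 3-4-7 strictly rises, so the syllable-initial cluster satisfies the SSP.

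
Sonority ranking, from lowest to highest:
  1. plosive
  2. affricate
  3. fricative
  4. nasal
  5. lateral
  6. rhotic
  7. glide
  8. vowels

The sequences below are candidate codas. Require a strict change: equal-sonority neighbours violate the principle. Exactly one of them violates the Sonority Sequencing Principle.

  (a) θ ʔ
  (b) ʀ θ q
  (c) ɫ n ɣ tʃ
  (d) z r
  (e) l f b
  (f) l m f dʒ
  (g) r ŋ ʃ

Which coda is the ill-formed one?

(a) sonority 3-1: well-formed.
(b) sonority 6-3-1: well-formed.
(c) sonority 5-4-3-2: well-formed.
(d) sonority 3-6: ill-formed.
(e) sonority 5-3-1: well-formed.
(f) sonority 5-4-3-2: well-formed.
(g) sonority 6-4-3: well-formed.

d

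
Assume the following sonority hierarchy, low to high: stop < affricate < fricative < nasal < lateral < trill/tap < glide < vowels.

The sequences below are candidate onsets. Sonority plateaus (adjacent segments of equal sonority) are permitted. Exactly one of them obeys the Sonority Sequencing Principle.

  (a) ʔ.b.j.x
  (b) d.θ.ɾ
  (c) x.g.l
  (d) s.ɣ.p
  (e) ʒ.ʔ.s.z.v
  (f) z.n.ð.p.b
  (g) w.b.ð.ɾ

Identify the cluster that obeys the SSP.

(a) 1-1-7-3 → violates
(b) 1-3-6 → obeys
(c) 3-1-5 → violates
(d) 3-3-1 → violates
(e) 3-1-3-3-3 → violates
(f) 3-4-3-1-1 → violates
(g) 7-1-3-6 → violates

b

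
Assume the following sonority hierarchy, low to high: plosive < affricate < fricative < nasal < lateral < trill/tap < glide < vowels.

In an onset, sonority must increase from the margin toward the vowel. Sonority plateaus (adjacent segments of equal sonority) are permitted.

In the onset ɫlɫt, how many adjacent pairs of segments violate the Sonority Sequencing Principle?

1

/ɫ/ is a lateral (sonority 5).
/l/ is a lateral (sonority 5).
/ɫ/ is a lateral (sonority 5).
/t/ is a plosive (sonority 1).
/ɫ/→/l/: 5→5 (plateau, allowed) — ok.
/l/→/ɫ/: 5→5 (plateau, allowed) — ok.
/ɫ/→/t/: 5→1 (does not rise) — violation.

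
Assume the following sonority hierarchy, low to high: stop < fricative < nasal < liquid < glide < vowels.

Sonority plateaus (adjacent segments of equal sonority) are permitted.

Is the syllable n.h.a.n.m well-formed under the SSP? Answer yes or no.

Onset: /n/ is a nasal (sonority 3), /h/ is a fricative (sonority 2); then the nucleus /a/ (sonority 6).
Onset profile 3-2-6 — does not rise throughout.
Coda: /n/ is a nasal (sonority 3), /m/ is a nasal (sonority 3).
Coda profile 6-3-3 — falls from the nucleus.

no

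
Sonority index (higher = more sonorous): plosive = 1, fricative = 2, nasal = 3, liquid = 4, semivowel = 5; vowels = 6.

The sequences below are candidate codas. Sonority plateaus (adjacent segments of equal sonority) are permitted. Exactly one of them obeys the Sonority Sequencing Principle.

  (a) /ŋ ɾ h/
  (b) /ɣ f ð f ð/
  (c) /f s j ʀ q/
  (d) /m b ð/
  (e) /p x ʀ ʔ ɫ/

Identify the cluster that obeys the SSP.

b

(a) sonority 3-4-2: ill-formed.
(b) sonority 2-2-2-2-2: well-formed.
(c) sonority 2-2-5-4-1: ill-formed.
(d) sonority 3-1-2: ill-formed.
(e) sonority 1-2-4-1-4: ill-formed.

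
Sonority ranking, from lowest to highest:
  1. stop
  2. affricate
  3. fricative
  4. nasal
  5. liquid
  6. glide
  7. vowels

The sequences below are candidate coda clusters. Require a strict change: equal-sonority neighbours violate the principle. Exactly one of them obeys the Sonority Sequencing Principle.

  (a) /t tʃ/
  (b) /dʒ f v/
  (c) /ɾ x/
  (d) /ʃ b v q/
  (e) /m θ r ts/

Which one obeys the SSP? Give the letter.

c

(a) sonority 1-2: ill-formed.
(b) sonority 2-3-3: ill-formed.
(c) sonority 5-3: well-formed.
(d) sonority 3-1-3-1: ill-formed.
(e) sonority 4-3-5-2: ill-formed.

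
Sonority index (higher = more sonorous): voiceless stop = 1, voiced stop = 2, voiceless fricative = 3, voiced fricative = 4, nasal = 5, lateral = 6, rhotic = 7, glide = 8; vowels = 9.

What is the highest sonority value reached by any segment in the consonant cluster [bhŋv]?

5

/b/ — voiced stop, sonority 2.
/h/ — voiceless fricative, sonority 3.
/ŋ/ — nasal, sonority 5.
/v/ — voiced fricative, sonority 4.
The maximum is 5.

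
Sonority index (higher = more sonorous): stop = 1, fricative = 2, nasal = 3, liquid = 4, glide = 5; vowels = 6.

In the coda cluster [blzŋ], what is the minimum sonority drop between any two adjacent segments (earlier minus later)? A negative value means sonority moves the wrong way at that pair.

/b/: stop = 1.
/l/: liquid = 4.
/z/: fricative = 2.
/ŋ/: nasal = 3.
/b/→/l/: change -3.
/l/→/z/: change +2.
/z/→/ŋ/: change -1.
Minimum = -3.

-3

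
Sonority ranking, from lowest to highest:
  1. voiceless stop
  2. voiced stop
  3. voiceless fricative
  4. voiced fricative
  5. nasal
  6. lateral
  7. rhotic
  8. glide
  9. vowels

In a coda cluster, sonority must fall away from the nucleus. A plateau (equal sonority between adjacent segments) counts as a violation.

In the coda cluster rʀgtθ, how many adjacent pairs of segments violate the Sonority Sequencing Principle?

/r/ is a rhotic (sonority 7).
/ʀ/ is a rhotic (sonority 7).
/g/ is a voiced stop (sonority 2).
/t/ is a voiceless stop (sonority 1).
/θ/ is a voiceless fricative (sonority 3).
/r/→/ʀ/: 7→7 (plateau) — violation.
/ʀ/→/g/: 7→2 (falls) — ok.
/g/→/t/: 2→1 (falls) — ok.
/t/→/θ/: 1→3 (does not fall) — violation.

2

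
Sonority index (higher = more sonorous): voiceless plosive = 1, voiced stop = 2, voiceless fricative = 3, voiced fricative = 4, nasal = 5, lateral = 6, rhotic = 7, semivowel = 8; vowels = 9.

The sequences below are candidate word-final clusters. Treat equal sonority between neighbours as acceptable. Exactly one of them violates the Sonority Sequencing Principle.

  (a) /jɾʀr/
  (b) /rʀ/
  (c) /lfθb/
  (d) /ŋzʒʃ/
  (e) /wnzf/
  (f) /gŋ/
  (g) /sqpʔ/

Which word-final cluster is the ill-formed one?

f

(a) /jɾʀr/: profile 8-7-7-7 — obeys.
(b) /rʀ/: profile 7-7 — obeys.
(c) /lfθb/: profile 6-3-3-2 — obeys.
(d) /ŋzʒʃ/: profile 5-4-4-3 — obeys.
(e) /wnzf/: profile 8-5-4-3 — obeys.
(f) /gŋ/: profile 2-5 — violates.
(g) /sqpʔ/: profile 3-1-1-1 — obeys.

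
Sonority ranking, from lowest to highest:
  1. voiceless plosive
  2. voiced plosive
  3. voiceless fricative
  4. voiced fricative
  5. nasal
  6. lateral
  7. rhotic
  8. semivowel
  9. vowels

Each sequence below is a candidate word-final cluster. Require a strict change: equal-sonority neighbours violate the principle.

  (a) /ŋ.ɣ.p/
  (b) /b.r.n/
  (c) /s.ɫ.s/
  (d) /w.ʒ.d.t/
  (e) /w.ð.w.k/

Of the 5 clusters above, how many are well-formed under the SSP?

2

(a) /ŋ.ɣ.p/: profile 5-4-1 — obeys.
(b) /b.r.n/: profile 2-7-5 — violates.
(c) /s.ɫ.s/: profile 3-6-3 — violates.
(d) /w.ʒ.d.t/: profile 8-4-2-1 — obeys.
(e) /w.ð.w.k/: profile 8-4-8-1 — violates.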